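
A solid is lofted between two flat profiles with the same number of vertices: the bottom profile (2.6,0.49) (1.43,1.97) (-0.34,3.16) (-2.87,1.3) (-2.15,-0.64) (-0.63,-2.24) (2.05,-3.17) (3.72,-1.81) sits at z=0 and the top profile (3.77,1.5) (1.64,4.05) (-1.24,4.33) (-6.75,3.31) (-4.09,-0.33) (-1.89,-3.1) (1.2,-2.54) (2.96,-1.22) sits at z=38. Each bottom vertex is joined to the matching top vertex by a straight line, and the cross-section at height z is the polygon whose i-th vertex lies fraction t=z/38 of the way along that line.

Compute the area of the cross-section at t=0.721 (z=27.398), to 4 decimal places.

Area at t=0.721: 42.4632

Cross-section at t=0.721: each vertex is (1-t)·p0[i] + t·p1[i].
  v1: (1-0.721)·(2.6,0.49) + 0.721·(3.77,1.5) = (3.4436,1.2182)
  v2: (1-0.721)·(1.43,1.97) + 0.721·(1.64,4.05) = (1.5814,3.4697)
  v3: (1-0.721)·(-0.34,3.16) + 0.721·(-1.24,4.33) = (-0.9889,4.0036)
  v4: (1-0.721)·(-2.87,1.3) + 0.721·(-6.75,3.31) = (-5.6675,2.7492)
  v5: (1-0.721)·(-2.15,-0.64) + 0.721·(-4.09,-0.33) = (-3.5487,-0.4165)
  v6: (1-0.721)·(-0.63,-2.24) + 0.721·(-1.89,-3.1) = (-1.5385,-2.8601)
  v7: (1-0.721)·(2.05,-3.17) + 0.721·(1.2,-2.54) = (1.4371,-2.7158)
  v8: (1-0.721)·(3.72,-1.81) + 0.721·(2.96,-1.22) = (3.1720,-1.3846)
Shoelace sum Σ(x_i·y_{i+1} − x_{i+1}·y_i):
  i=1: 3.4436·3.4697 − 1.5814·1.2182 = +10.0216 (running +10.0216)
  i=2: 1.5814·4.0036 − -0.9889·3.4697 = +9.7625 (running +19.7840)
  i=3: -0.9889·2.7492 − -5.6675·4.0036 = +19.9715 (running +39.7555)
  i=4: -5.6675·-0.4165 − -3.5487·2.7492 = +12.1167 (running +51.8722)
  i=5: -3.5487·-2.8601 − -1.5385·-0.4165 = +9.5089 (running +61.3810)
  i=6: -1.5385·-2.7158 − 1.4371·-2.8601 = +8.2884 (running +69.6695)
  i=7: 1.4371·-1.3846 − 3.1720·-2.7158 = +6.6246 (running +76.2941)
  i=8: 3.1720·1.2182 − 3.4436·-1.3846 = +8.6322 (running +84.9263)
Area = |Σ|/2 = |84.9263|/2 = 42.4632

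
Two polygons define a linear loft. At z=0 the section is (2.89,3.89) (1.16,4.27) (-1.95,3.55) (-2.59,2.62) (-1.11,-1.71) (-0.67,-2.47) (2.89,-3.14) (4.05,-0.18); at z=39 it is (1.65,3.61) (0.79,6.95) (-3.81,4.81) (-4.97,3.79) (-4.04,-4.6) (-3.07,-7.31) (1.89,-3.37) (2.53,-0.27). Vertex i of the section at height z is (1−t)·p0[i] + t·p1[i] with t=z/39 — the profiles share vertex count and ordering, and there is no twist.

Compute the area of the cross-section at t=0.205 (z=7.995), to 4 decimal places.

Area at t=0.205: 41.7125

Cross-section at t=0.205: each vertex is (1-t)·p0[i] + t·p1[i].
  v1: (1-0.205)·(2.89,3.89) + 0.205·(1.65,3.61) = (2.6358,3.8326)
  v2: (1-0.205)·(1.16,4.27) + 0.205·(0.79,6.95) = (1.0841,4.8194)
  v3: (1-0.205)·(-1.95,3.55) + 0.205·(-3.81,4.81) = (-2.3313,3.8083)
  v4: (1-0.205)·(-2.59,2.62) + 0.205·(-4.97,3.79) = (-3.0779,2.8598)
  v5: (1-0.205)·(-1.11,-1.71) + 0.205·(-4.04,-4.6) = (-1.7107,-2.3024)
  v6: (1-0.205)·(-0.67,-2.47) + 0.205·(-3.07,-7.31) = (-1.1620,-3.4622)
  v7: (1-0.205)·(2.89,-3.14) + 0.205·(1.89,-3.37) = (2.6850,-3.1871)
  v8: (1-0.205)·(4.05,-0.18) + 0.205·(2.53,-0.27) = (3.7384,-0.1985)
Shoelace sum Σ(x_i·y_{i+1} − x_{i+1}·y_i):
  i=1: 2.6358·4.8194 − 1.0841·3.8326 = +8.5479 (running +8.5479)
  i=2: 1.0841·3.8083 − -2.3313·4.8194 = +15.3642 (running +23.9121)
  i=3: -2.3313·2.8598 − -3.0779·3.8083 = +5.0544 (running +28.9665)
  i=4: -3.0779·-2.3024 − -1.7107·2.8598 = +11.9789 (running +40.9454)
  i=5: -1.7107·-3.4622 − -1.1620·-2.3024 = +3.2472 (running +44.1926)
  i=6: -1.1620·-3.1871 − 2.6850·-3.4622 = +12.9995 (running +57.1920)
  i=7: 2.6850·-0.1985 − 3.7384·-3.1871 = +11.3820 (running +68.5741)
  i=8: 3.7384·3.8326 − 2.6358·-0.1985 = +14.8509 (running +83.4249)
Area = |Σ|/2 = |83.4249|/2 = 41.7125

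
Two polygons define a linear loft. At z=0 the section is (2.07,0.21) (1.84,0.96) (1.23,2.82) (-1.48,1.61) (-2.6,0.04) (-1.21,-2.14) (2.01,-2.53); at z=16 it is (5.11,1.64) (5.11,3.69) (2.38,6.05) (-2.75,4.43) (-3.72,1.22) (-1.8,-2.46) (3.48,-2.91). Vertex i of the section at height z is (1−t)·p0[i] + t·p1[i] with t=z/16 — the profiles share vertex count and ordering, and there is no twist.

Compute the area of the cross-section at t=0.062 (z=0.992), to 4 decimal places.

Area at t=0.062: 19.1408

Cross-section at t=0.062: each vertex is (1-t)·p0[i] + t·p1[i].
  v1: (1-0.062)·(2.07,0.21) + 0.062·(5.11,1.64) = (2.2585,0.2987)
  v2: (1-0.062)·(1.84,0.96) + 0.062·(5.11,3.69) = (2.0427,1.1293)
  v3: (1-0.062)·(1.23,2.82) + 0.062·(2.38,6.05) = (1.3013,3.0203)
  v4: (1-0.062)·(-1.48,1.61) + 0.062·(-2.75,4.43) = (-1.5587,1.7848)
  v5: (1-0.062)·(-2.6,0.04) + 0.062·(-3.72,1.22) = (-2.6694,0.1132)
  v6: (1-0.062)·(-1.21,-2.14) + 0.062·(-1.8,-2.46) = (-1.2466,-2.1598)
  v7: (1-0.062)·(2.01,-2.53) + 0.062·(3.48,-2.91) = (2.1011,-2.5536)
Shoelace sum Σ(x_i·y_{i+1} − x_{i+1}·y_i):
  i=1: 2.2585·1.1293 − 2.0427·0.2987 = +1.9403 (running +1.9403)
  i=2: 2.0427·3.0203 − 1.3013·1.1293 = +4.7001 (running +6.6404)
  i=3: 1.3013·1.7848 − -1.5587·3.0203 = +7.0304 (running +13.6708)
  i=4: -1.5587·0.1132 − -2.6694·1.7848 = +4.5881 (running +18.2590)
  i=5: -2.6694·-2.1598 − -1.2466·0.1132 = +5.9066 (running +24.1656)
  i=6: -1.2466·-2.5536 − 2.1011·-2.1598 = +7.7213 (running +31.8869)
  i=7: 2.1011·0.2987 − 2.2585·-2.5536 = +6.3947 (running +38.2816)
Area = |Σ|/2 = |38.2816|/2 = 19.1408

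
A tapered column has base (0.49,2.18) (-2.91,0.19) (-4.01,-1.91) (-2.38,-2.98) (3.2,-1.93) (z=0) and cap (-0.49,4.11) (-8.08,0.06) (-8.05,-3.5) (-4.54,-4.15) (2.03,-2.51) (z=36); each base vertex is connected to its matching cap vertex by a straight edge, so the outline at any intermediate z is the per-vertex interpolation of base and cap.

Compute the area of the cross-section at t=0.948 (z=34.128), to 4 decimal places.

Area at t=0.948: 51.1298

Cross-section at t=0.948: each vertex is (1-t)·p0[i] + t·p1[i].
  v1: (1-0.948)·(0.49,2.18) + 0.948·(-0.49,4.11) = (-0.4390,4.0096)
  v2: (1-0.948)·(-2.91,0.19) + 0.948·(-8.08,0.06) = (-7.8112,0.0668)
  v3: (1-0.948)·(-4.01,-1.91) + 0.948·(-8.05,-3.5) = (-7.8399,-3.4173)
  v4: (1-0.948)·(-2.38,-2.98) + 0.948·(-4.54,-4.15) = (-4.4277,-4.0892)
  v5: (1-0.948)·(3.2,-1.93) + 0.948·(2.03,-2.51) = (2.0908,-2.4798)
Shoelace sum Σ(x_i·y_{i+1} − x_{i+1}·y_i):
  i=1: -0.4390·0.0668 − -7.8112·4.0096 = +31.2906 (running +31.2906)
  i=2: -7.8112·-3.4173 − -7.8399·0.0668 = +27.2166 (running +58.5073)
  i=3: -7.8399·-4.0892 − -4.4277·-3.4173 = +16.9279 (running +75.4351)
  i=4: -4.4277·-2.4798 − 2.0908·-4.0892 = +19.5297 (running +94.9649)
  i=5: 2.0908·4.0096 − -0.4390·-2.4798 = +7.2948 (running +102.2596)
Area = |Σ|/2 = |102.2596|/2 = 51.1298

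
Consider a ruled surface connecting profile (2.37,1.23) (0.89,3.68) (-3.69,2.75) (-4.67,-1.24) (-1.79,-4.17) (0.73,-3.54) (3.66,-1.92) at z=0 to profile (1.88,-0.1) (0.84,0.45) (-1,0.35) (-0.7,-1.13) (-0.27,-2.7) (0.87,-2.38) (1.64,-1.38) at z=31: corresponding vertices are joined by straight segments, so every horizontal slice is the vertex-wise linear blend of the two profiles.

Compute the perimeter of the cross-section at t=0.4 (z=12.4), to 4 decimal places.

Cross-section at t=0.4: each vertex is (1-t)·p0[i] + t·p1[i].
  v1: (1-0.4)·(2.37,1.23) + 0.4·(1.88,-0.1) = (2.1740,0.6980)
  v2: (1-0.4)·(0.89,3.68) + 0.4·(0.84,0.45) = (0.8700,2.3880)
  v3: (1-0.4)·(-3.69,2.75) + 0.4·(-1,0.35) = (-2.6140,1.7900)
  v4: (1-0.4)·(-4.67,-1.24) + 0.4·(-0.7,-1.13) = (-3.0820,-1.1960)
  v5: (1-0.4)·(-1.79,-4.17) + 0.4·(-0.27,-2.7) = (-1.1820,-3.5820)
  v6: (1-0.4)·(0.73,-3.54) + 0.4·(0.87,-2.38) = (0.7860,-3.0760)
  v7: (1-0.4)·(3.66,-1.92) + 0.4·(1.64,-1.38) = (2.8520,-1.7040)
Perimeter = Σ |v_{i+1} − v_i|:
  edge 1→2: √(-1.3040² + 1.6900²) = 2.1346 (running 2.1346)
  edge 2→3: √(-3.4840² + -0.5980²) = 3.5349 (running 5.6695)
  edge 3→4: √(-0.4680² + -2.9860²) = 3.0225 (running 8.6920)
  edge 4→5: √(1.9000² + -2.3860²) = 3.0501 (running 11.7421)
  edge 5→6: √(1.9680² + 0.5060²) = 2.0320 (running 13.7741)
  edge 6→7: √(2.0660² + 1.3720²) = 2.4801 (running 16.2542)
  edge 7→1: √(-0.6780² + 2.4020²) = 2.4959 (running 18.7500)
Perimeter = 18.7500

Perimeter at t=0.4: 18.7500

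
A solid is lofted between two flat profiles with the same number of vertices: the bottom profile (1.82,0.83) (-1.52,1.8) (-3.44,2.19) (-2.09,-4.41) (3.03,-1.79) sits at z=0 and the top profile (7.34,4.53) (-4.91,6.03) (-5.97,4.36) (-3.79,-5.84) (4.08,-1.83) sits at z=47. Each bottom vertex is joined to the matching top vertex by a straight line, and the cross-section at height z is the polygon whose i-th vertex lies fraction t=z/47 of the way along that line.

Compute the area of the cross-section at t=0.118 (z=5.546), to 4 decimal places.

Area at t=0.118: 30.8578

Cross-section at t=0.118: each vertex is (1-t)·p0[i] + t·p1[i].
  v1: (1-0.118)·(1.82,0.83) + 0.118·(7.34,4.53) = (2.4714,1.2666)
  v2: (1-0.118)·(-1.52,1.8) + 0.118·(-4.91,6.03) = (-1.9200,2.2991)
  v3: (1-0.118)·(-3.44,2.19) + 0.118·(-5.97,4.36) = (-3.7385,2.4461)
  v4: (1-0.118)·(-2.09,-4.41) + 0.118·(-3.79,-5.84) = (-2.2906,-4.5787)
  v5: (1-0.118)·(3.03,-1.79) + 0.118·(4.08,-1.83) = (3.1539,-1.7947)
Shoelace sum Σ(x_i·y_{i+1} − x_{i+1}·y_i):
  i=1: 2.4714·2.2991 − -1.9200·1.2666 = +8.1139 (running +8.1139)
  i=2: -1.9200·2.4461 − -3.7385·2.2991 = +3.8989 (running +12.0128)
  i=3: -3.7385·-4.5787 − -2.2906·2.4461 = +22.7207 (running +34.7336)
  i=4: -2.2906·-1.7947 − 3.1539·-4.5787 = +18.5519 (running +53.2855)
  i=5: 3.1539·1.2666 − 2.4714·-1.7947 = +8.4301 (running +61.7156)
Area = |Σ|/2 = |61.7156|/2 = 30.8578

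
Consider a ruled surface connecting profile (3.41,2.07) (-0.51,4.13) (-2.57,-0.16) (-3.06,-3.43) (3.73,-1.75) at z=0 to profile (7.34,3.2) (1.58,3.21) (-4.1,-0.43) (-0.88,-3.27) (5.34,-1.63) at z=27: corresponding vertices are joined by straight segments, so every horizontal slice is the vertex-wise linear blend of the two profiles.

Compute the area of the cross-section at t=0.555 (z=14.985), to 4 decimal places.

Area at t=0.555: 40.9768

Cross-section at t=0.555: each vertex is (1-t)·p0[i] + t·p1[i].
  v1: (1-0.555)·(3.41,2.07) + 0.555·(7.34,3.2) = (5.5912,2.6972)
  v2: (1-0.555)·(-0.51,4.13) + 0.555·(1.58,3.21) = (0.6500,3.6194)
  v3: (1-0.555)·(-2.57,-0.16) + 0.555·(-4.1,-0.43) = (-3.4192,-0.3099)
  v4: (1-0.555)·(-3.06,-3.43) + 0.555·(-0.88,-3.27) = (-1.8501,-3.3412)
  v5: (1-0.555)·(3.73,-1.75) + 0.555·(5.34,-1.63) = (4.6235,-1.6834)
Shoelace sum Σ(x_i·y_{i+1} − x_{i+1}·y_i):
  i=1: 5.5912·3.6194 − 0.6500·2.6972 = +18.4836 (running +18.4836)
  i=2: 0.6500·-0.3099 − -3.4192·3.6194 = +12.1739 (running +30.6575)
  i=3: -3.4192·-3.3412 − -1.8501·-0.3099 = +10.8508 (running +41.5083)
  i=4: -1.8501·-1.6834 − 4.6235·-3.3412 = +18.5627 (running +60.0710)
  i=5: 4.6235·2.6972 − 5.5912·-1.6834 = +21.8825 (running +81.9535)
Area = |Σ|/2 = |81.9535|/2 = 40.9768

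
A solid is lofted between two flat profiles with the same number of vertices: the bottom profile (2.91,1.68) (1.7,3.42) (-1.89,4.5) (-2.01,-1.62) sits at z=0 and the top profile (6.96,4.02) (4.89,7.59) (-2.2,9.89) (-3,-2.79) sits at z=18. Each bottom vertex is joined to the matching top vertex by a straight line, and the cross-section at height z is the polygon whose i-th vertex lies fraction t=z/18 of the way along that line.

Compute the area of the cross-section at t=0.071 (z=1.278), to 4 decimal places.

Cross-section at t=0.071: each vertex is (1-t)·p0[i] + t·p1[i].
  v1: (1-0.071)·(2.91,1.68) + 0.071·(6.96,4.02) = (3.1976,1.8461)
  v2: (1-0.071)·(1.7,3.42) + 0.071·(4.89,7.59) = (1.9265,3.7161)
  v3: (1-0.071)·(-1.89,4.5) + 0.071·(-2.2,9.89) = (-1.9120,4.8827)
  v4: (1-0.071)·(-2.01,-1.62) + 0.071·(-3,-2.79) = (-2.0803,-1.7031)
Shoelace sum Σ(x_i·y_{i+1} − x_{i+1}·y_i):
  i=1: 3.1976·3.7161 − 1.9265·1.8461 = +8.3257 (running +8.3257)
  i=2: 1.9265·4.8827 − -1.9120·3.7161 = +16.5116 (running +24.8374)
  i=3: -1.9120·-1.7031 − -2.0803·4.8827 = +13.4137 (running +38.2511)
  i=4: -2.0803·1.8461 − 3.1976·-1.7031 = +1.6051 (running +39.8562)
Area = |Σ|/2 = |39.8562|/2 = 19.9281

Area at t=0.071: 19.9281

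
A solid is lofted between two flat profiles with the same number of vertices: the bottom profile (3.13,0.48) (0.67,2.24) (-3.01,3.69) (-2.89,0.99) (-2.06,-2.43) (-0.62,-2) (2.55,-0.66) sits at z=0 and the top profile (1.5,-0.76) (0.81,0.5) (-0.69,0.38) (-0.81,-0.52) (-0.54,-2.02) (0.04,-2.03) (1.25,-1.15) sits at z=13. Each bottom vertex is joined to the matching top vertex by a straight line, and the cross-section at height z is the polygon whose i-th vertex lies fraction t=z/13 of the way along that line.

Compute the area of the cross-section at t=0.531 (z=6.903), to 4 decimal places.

Area at t=0.531: 10.9357

Cross-section at t=0.531: each vertex is (1-t)·p0[i] + t·p1[i].
  v1: (1-0.531)·(3.13,0.48) + 0.531·(1.5,-0.76) = (2.2645,-0.1784)
  v2: (1-0.531)·(0.67,2.24) + 0.531·(0.81,0.5) = (0.7443,1.3161)
  v3: (1-0.531)·(-3.01,3.69) + 0.531·(-0.69,0.38) = (-1.7781,1.9324)
  v4: (1-0.531)·(-2.89,0.99) + 0.531·(-0.81,-0.52) = (-1.7855,0.1882)
  v5: (1-0.531)·(-2.06,-2.43) + 0.531·(-0.54,-2.02) = (-1.2529,-2.2123)
  v6: (1-0.531)·(-0.62,-2) + 0.531·(0.04,-2.03) = (-0.2695,-2.0159)
  v7: (1-0.531)·(2.55,-0.66) + 0.531·(1.25,-1.15) = (1.8597,-0.9202)
Shoelace sum Σ(x_i·y_{i+1} − x_{i+1}·y_i):
  i=1: 2.2645·1.3161 − 0.7443·-0.1784 = +3.1130 (running +3.1130)
  i=2: 0.7443·1.9324 − -1.7781·1.3161 = +3.7784 (running +6.8914)
  i=3: -1.7781·0.1882 − -1.7855·1.9324 = +3.1157 (running +10.0071)
  i=4: -1.7855·-2.2123 − -1.2529·0.1882 = +4.1859 (running +14.1930)
  i=5: -1.2529·-2.0159 − -0.2695·-2.2123 = +1.9294 (running +16.1224)
  i=6: -0.2695·-0.9202 − 1.8597·-2.0159 = +3.9971 (running +20.1195)
  i=7: 1.8597·-0.1784 − 2.2645·-0.9202 = +1.7519 (running +21.8714)
Area = |Σ|/2 = |21.8714|/2 = 10.9357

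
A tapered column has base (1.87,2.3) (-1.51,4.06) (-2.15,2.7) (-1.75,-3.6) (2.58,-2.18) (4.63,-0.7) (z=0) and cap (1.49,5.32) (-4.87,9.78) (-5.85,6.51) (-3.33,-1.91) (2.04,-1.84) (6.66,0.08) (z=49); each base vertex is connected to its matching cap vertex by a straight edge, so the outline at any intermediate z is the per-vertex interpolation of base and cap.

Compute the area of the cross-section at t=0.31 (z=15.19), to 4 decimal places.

Area at t=0.31: 43.1694

Cross-section at t=0.31: each vertex is (1-t)·p0[i] + t·p1[i].
  v1: (1-0.31)·(1.87,2.3) + 0.31·(1.49,5.32) = (1.7522,3.2362)
  v2: (1-0.31)·(-1.51,4.06) + 0.31·(-4.87,9.78) = (-2.5516,5.8332)
  v3: (1-0.31)·(-2.15,2.7) + 0.31·(-5.85,6.51) = (-3.2970,3.8811)
  v4: (1-0.31)·(-1.75,-3.6) + 0.31·(-3.33,-1.91) = (-2.2398,-3.0761)
  v5: (1-0.31)·(2.58,-2.18) + 0.31·(2.04,-1.84) = (2.4126,-2.0746)
  v6: (1-0.31)·(4.63,-0.7) + 0.31·(6.66,0.08) = (5.2593,-0.4582)
Shoelace sum Σ(x_i·y_{i+1} − x_{i+1}·y_i):
  i=1: 1.7522·5.8332 − -2.5516·3.2362 = +18.4784 (running +18.4784)
  i=2: -2.5516·3.8811 − -3.2970·5.8332 = +9.3290 (running +27.8075)
  i=3: -3.2970·-3.0761 − -2.2398·3.8811 = +18.8348 (running +46.6423)
  i=4: -2.2398·-2.0746 − 2.4126·-3.0761 = +12.0681 (running +58.7103)
  i=5: 2.4126·-0.4582 − 5.2593·-2.0746 = +9.8055 (running +68.5158)
  i=6: 5.2593·3.2362 − 1.7522·-0.4582 = +17.8230 (running +86.3388)
Area = |Σ|/2 = |86.3388|/2 = 43.1694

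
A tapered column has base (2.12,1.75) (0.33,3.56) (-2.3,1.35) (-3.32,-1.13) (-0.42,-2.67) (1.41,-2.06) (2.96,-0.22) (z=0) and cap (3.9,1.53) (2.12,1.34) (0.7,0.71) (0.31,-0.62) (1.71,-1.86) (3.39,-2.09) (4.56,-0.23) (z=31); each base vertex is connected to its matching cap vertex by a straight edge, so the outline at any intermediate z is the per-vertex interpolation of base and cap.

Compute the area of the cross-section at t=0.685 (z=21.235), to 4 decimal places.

Cross-section at t=0.685: each vertex is (1-t)·p0[i] + t·p1[i].
  v1: (1-0.685)·(2.12,1.75) + 0.685·(3.9,1.53) = (3.3393,1.5993)
  v2: (1-0.685)·(0.33,3.56) + 0.685·(2.12,1.34) = (1.5562,2.0393)
  v3: (1-0.685)·(-2.3,1.35) + 0.685·(0.7,0.71) = (-0.2450,0.9116)
  v4: (1-0.685)·(-3.32,-1.13) + 0.685·(0.31,-0.62) = (-0.8334,-0.7806)
  v5: (1-0.685)·(-0.42,-2.67) + 0.685·(1.71,-1.86) = (1.0391,-2.1151)
  v6: (1-0.685)·(1.41,-2.06) + 0.685·(3.39,-2.09) = (2.7663,-2.0806)
  v7: (1-0.685)·(2.96,-0.22) + 0.685·(4.56,-0.23) = (4.0560,-0.2268)
Shoelace sum Σ(x_i·y_{i+1} − x_{i+1}·y_i):
  i=1: 3.3393·2.0393 − 1.5562·1.5993 = +4.3211 (running +4.3211)
  i=2: 1.5562·0.9116 − -0.2450·2.0393 = +1.9182 (running +6.2393)
  i=3: -0.2450·-0.7806 − -0.8334·0.9116 = +0.9510 (running +7.1903)
  i=4: -0.8334·-2.1151 − 1.0391·-0.7806 = +2.5740 (running +9.7643)
  i=5: 1.0391·-2.0806 − 2.7663·-2.1151 = +3.6893 (running +13.4537)
  i=6: 2.7663·-0.2268 − 4.0560·-2.0806 = +7.8112 (running +21.2649)
  i=7: 4.0560·1.5993 − 3.3393·-0.2268 = +7.2443 (running +28.5091)
Area = |Σ|/2 = |28.5091|/2 = 14.2546

Area at t=0.685: 14.2546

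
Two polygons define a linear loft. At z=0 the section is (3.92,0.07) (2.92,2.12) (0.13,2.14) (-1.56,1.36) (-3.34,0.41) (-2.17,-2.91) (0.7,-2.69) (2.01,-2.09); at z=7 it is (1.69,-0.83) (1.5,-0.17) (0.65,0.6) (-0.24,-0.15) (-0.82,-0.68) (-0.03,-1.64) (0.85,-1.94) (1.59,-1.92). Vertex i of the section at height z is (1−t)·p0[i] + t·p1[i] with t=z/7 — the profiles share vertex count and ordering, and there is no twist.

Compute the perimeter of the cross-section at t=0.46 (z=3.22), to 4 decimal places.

Perimeter at t=0.46: 13.9324

Cross-section at t=0.46: each vertex is (1-t)·p0[i] + t·p1[i].
  v1: (1-0.46)·(3.92,0.07) + 0.46·(1.69,-0.83) = (2.8942,-0.3440)
  v2: (1-0.46)·(2.92,2.12) + 0.46·(1.5,-0.17) = (2.2668,1.0666)
  v3: (1-0.46)·(0.13,2.14) + 0.46·(0.65,0.6) = (0.3692,1.4316)
  v4: (1-0.46)·(-1.56,1.36) + 0.46·(-0.24,-0.15) = (-0.9528,0.6654)
  v5: (1-0.46)·(-3.34,0.41) + 0.46·(-0.82,-0.68) = (-2.1808,-0.0914)
  v6: (1-0.46)·(-2.17,-2.91) + 0.46·(-0.03,-1.64) = (-1.1856,-2.3258)
  v7: (1-0.46)·(0.7,-2.69) + 0.46·(0.85,-1.94) = (0.7690,-2.3450)
  v8: (1-0.46)·(2.01,-2.09) + 0.46·(1.59,-1.92) = (1.8168,-2.0118)
Perimeter = Σ |v_{i+1} − v_i|:
  edge 1→2: √(-0.6274² + 1.4106²) = 1.5438 (running 1.5438)
  edge 2→3: √(-1.8976² + 0.3650²) = 1.9324 (running 3.4762)
  edge 3→4: √(-1.3220² + -0.7662²) = 1.5280 (running 5.0042)
  edge 4→5: √(-1.2280² + -0.7568²) = 1.4425 (running 6.4467)
  edge 5→6: √(0.9952² + -2.2344²) = 2.4460 (running 8.8927)
  edge 6→7: √(1.9546² + -0.0192²) = 1.9547 (running 10.8474)
  edge 7→8: √(1.0478² + 0.3332²) = 1.0995 (running 11.9469)
  edge 8→1: √(1.0774² + 1.6678²) = 1.9855 (running 13.9324)
Perimeter = 13.9324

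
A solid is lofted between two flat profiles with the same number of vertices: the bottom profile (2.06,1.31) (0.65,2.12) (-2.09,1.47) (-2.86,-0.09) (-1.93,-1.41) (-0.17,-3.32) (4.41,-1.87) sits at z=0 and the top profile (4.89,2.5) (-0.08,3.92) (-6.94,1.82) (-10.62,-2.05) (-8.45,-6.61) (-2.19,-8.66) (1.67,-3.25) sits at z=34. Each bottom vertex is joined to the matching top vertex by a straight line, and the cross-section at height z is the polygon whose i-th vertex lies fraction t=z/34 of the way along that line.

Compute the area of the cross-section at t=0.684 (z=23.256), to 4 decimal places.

Area at t=0.684: 80.0485

Cross-section at t=0.684: each vertex is (1-t)·p0[i] + t·p1[i].
  v1: (1-0.684)·(2.06,1.31) + 0.684·(4.89,2.5) = (3.9957,2.1240)
  v2: (1-0.684)·(0.65,2.12) + 0.684·(-0.08,3.92) = (0.1507,3.3512)
  v3: (1-0.684)·(-2.09,1.47) + 0.684·(-6.94,1.82) = (-5.4074,1.7094)
  v4: (1-0.684)·(-2.86,-0.09) + 0.684·(-10.62,-2.05) = (-8.1678,-1.4306)
  v5: (1-0.684)·(-1.93,-1.41) + 0.684·(-8.45,-6.61) = (-6.3897,-4.9668)
  v6: (1-0.684)·(-0.17,-3.32) + 0.684·(-2.19,-8.66) = (-1.5517,-6.9726)
  v7: (1-0.684)·(4.41,-1.87) + 0.684·(1.67,-3.25) = (2.5358,-2.8139)
Shoelace sum Σ(x_i·y_{i+1} − x_{i+1}·y_i):
  i=1: 3.9957·3.3512 − 0.1507·2.1240 = +13.0704 (running +13.0704)
  i=2: 0.1507·1.7094 − -5.4074·3.3512 = +18.3789 (running +31.4493)
  i=3: -5.4074·-1.4306 − -8.1678·1.7094 = +21.6981 (running +53.1474)
  i=4: -8.1678·-4.9668 − -6.3897·-1.4306 = +31.4267 (running +84.5741)
  i=5: -6.3897·-6.9726 − -1.5517·-4.9668 = +36.8455 (running +121.4197)
  i=6: -1.5517·-2.8139 − 2.5358·-6.9726 = +22.0476 (running +143.4673)
  i=7: 2.5358·2.1240 − 3.9957·-2.8139 = +16.6297 (running +160.0969)
Area = |Σ|/2 = |160.0969|/2 = 80.0485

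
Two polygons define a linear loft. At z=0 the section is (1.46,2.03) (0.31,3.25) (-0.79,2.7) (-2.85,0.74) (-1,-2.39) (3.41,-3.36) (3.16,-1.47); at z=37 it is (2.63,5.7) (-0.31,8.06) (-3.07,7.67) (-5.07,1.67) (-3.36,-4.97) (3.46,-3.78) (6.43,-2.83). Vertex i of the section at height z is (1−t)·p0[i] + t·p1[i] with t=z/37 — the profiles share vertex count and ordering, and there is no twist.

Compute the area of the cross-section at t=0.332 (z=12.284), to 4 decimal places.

Area at t=0.332: 43.5260

Cross-section at t=0.332: each vertex is (1-t)·p0[i] + t·p1[i].
  v1: (1-0.332)·(1.46,2.03) + 0.332·(2.63,5.7) = (1.8484,3.2484)
  v2: (1-0.332)·(0.31,3.25) + 0.332·(-0.31,8.06) = (0.1042,4.8469)
  v3: (1-0.332)·(-0.79,2.7) + 0.332·(-3.07,7.67) = (-1.5470,4.3500)
  v4: (1-0.332)·(-2.85,0.74) + 0.332·(-5.07,1.67) = (-3.5870,1.0488)
  v5: (1-0.332)·(-1,-2.39) + 0.332·(-3.36,-4.97) = (-1.7835,-3.2466)
  v6: (1-0.332)·(3.41,-3.36) + 0.332·(3.46,-3.78) = (3.4266,-3.4994)
  v7: (1-0.332)·(3.16,-1.47) + 0.332·(6.43,-2.83) = (4.2456,-1.9215)
Shoelace sum Σ(x_i·y_{i+1} − x_{i+1}·y_i):
  i=1: 1.8484·4.8469 − 0.1042·3.2484 = +8.6209 (running +8.6209)
  i=2: 0.1042·4.3500 − -1.5470·4.8469 = +7.9511 (running +16.5720)
  i=3: -1.5470·1.0488 − -3.5870·4.3500 = +13.9814 (running +30.5534)
  i=4: -3.5870·-3.2466 − -1.7835·1.0488 = +13.5160 (running +44.0694)
  i=5: -1.7835·-3.4994 − 3.4266·-3.2466 = +17.3660 (running +61.4354)
  i=6: 3.4266·-1.9215 − 4.2456·-3.4994 = +8.2731 (running +69.7084)
  i=7: 4.2456·3.2484 − 1.8484·-1.9215 = +17.3435 (running +87.0520)
Area = |Σ|/2 = |87.0520|/2 = 43.5260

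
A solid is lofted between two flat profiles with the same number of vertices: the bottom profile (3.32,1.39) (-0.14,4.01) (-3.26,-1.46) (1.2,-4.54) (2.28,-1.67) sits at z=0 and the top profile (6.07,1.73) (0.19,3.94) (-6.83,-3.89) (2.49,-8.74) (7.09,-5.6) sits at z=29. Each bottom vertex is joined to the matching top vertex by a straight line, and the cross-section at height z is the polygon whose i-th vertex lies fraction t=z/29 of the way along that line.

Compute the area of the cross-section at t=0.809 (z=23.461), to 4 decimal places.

Cross-section at t=0.809: each vertex is (1-t)·p0[i] + t·p1[i].
  v1: (1-0.809)·(3.32,1.39) + 0.809·(6.07,1.73) = (5.5448,1.6651)
  v2: (1-0.809)·(-0.14,4.01) + 0.809·(0.19,3.94) = (0.1270,3.9534)
  v3: (1-0.809)·(-3.26,-1.46) + 0.809·(-6.83,-3.89) = (-6.1481,-3.4259)
  v4: (1-0.809)·(1.2,-4.54) + 0.809·(2.49,-8.74) = (2.2436,-7.9378)
  v5: (1-0.809)·(2.28,-1.67) + 0.809·(7.09,-5.6) = (6.1713,-4.8494)
Shoelace sum Σ(x_i·y_{i+1} − x_{i+1}·y_i):
  i=1: 5.5448·3.9534 − 0.1270·1.6651 = +21.7090 (running +21.7090)
  i=2: 0.1270·-3.4259 − -6.1481·3.9534 = +23.8708 (running +45.5799)
  i=3: -6.1481·-7.9378 − 2.2436·-3.4259 = +56.4889 (running +102.0688)
  i=4: 2.2436·-4.8494 − 6.1713·-7.9378 = +38.1064 (running +140.1752)
  i=5: 6.1713·1.6651 − 5.5448·-4.8494 = +37.1641 (running +177.3393)
Area = |Σ|/2 = |177.3393|/2 = 88.6697

Area at t=0.809: 88.6697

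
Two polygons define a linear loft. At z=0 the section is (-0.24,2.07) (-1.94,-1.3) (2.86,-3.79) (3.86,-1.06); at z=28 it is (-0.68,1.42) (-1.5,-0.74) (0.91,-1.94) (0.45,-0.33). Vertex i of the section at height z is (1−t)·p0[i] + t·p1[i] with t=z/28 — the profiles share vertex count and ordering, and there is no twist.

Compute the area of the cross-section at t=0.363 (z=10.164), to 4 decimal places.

Cross-section at t=0.363: each vertex is (1-t)·p0[i] + t·p1[i].
  v1: (1-0.363)·(-0.24,2.07) + 0.363·(-0.68,1.42) = (-0.3997,1.8340)
  v2: (1-0.363)·(-1.94,-1.3) + 0.363·(-1.5,-0.74) = (-1.7803,-1.0967)
  v3: (1-0.363)·(2.86,-3.79) + 0.363·(0.91,-1.94) = (2.1521,-3.1184)
  v4: (1-0.363)·(3.86,-1.06) + 0.363·(0.45,-0.33) = (2.6222,-0.7950)
Shoelace sum Σ(x_i·y_{i+1} − x_{i+1}·y_i):
  i=1: -0.3997·-1.0967 − -1.7803·1.8340 = +3.7035 (running +3.7035)
  i=2: -1.7803·-3.1184 − 2.1521·-1.0967 = +7.9120 (running +11.6155)
  i=3: 2.1521·-0.7950 − 2.6222·-3.1184 = +6.4661 (running +18.0816)
  i=4: 2.6222·1.8340 − -0.3997·-0.7950 = +4.4914 (running +22.5731)
Area = |Σ|/2 = |22.5731|/2 = 11.2865

Area at t=0.363: 11.2865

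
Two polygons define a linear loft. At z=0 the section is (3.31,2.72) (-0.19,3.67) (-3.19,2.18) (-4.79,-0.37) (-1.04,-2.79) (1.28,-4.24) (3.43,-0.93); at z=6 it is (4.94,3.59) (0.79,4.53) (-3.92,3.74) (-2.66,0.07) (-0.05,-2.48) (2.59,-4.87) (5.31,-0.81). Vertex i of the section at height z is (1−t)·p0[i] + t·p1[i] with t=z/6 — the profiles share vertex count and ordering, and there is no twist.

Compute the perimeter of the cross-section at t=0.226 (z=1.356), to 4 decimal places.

Cross-section at t=0.226: each vertex is (1-t)·p0[i] + t·p1[i].
  v1: (1-0.226)·(3.31,2.72) + 0.226·(4.94,3.59) = (3.6784,2.9166)
  v2: (1-0.226)·(-0.19,3.67) + 0.226·(0.79,4.53) = (0.0315,3.8644)
  v3: (1-0.226)·(-3.19,2.18) + 0.226·(-3.92,3.74) = (-3.3550,2.5326)
  v4: (1-0.226)·(-4.79,-0.37) + 0.226·(-2.66,0.07) = (-4.3086,-0.2706)
  v5: (1-0.226)·(-1.04,-2.79) + 0.226·(-0.05,-2.48) = (-0.8163,-2.7199)
  v6: (1-0.226)·(1.28,-4.24) + 0.226·(2.59,-4.87) = (1.5761,-4.3824)
  v7: (1-0.226)·(3.43,-0.93) + 0.226·(5.31,-0.81) = (3.8549,-0.9029)
Perimeter = Σ |v_{i+1} − v_i|:
  edge 1→2: √(-3.6469² + 0.9477²) = 3.7680 (running 3.7680)
  edge 2→3: √(-3.3865² + -1.3318²) = 3.6389 (running 7.4070)
  edge 3→4: √(-0.9536² + -2.8031²) = 2.9609 (running 10.3679)
  edge 4→5: √(3.4924² + -2.4494²) = 4.2657 (running 14.6335)
  edge 5→6: √(2.3923² + -1.6624²) = 2.9132 (running 17.5468)
  edge 6→7: √(2.2788² + 3.4795²) = 4.1593 (running 21.7061)
  edge 7→1: √(-0.1765² + 3.8195²) = 3.8236 (running 25.5297)
Perimeter = 25.5297

Perimeter at t=0.226: 25.5297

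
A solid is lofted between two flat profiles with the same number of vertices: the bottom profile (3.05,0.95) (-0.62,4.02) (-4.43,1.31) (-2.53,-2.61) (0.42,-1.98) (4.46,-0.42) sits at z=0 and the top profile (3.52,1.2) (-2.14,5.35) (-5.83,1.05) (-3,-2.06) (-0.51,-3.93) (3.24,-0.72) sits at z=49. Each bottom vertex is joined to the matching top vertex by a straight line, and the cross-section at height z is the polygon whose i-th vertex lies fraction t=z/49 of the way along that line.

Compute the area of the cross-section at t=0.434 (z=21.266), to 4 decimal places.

Area at t=0.434: 38.9880

Cross-section at t=0.434: each vertex is (1-t)·p0[i] + t·p1[i].
  v1: (1-0.434)·(3.05,0.95) + 0.434·(3.52,1.2) = (3.2540,1.0585)
  v2: (1-0.434)·(-0.62,4.02) + 0.434·(-2.14,5.35) = (-1.2797,4.5972)
  v3: (1-0.434)·(-4.43,1.31) + 0.434·(-5.83,1.05) = (-5.0376,1.1972)
  v4: (1-0.434)·(-2.53,-2.61) + 0.434·(-3,-2.06) = (-2.7340,-2.3713)
  v5: (1-0.434)·(0.42,-1.98) + 0.434·(-0.51,-3.93) = (0.0164,-2.8263)
  v6: (1-0.434)·(4.46,-0.42) + 0.434·(3.24,-0.72) = (3.9305,-0.5502)
Shoelace sum Σ(x_i·y_{i+1} − x_{i+1}·y_i):
  i=1: 3.2540·4.5972 − -1.2797·1.0585 = +16.3138 (running +16.3138)
  i=2: -1.2797·1.1972 − -5.0376·4.5972 = +21.6270 (running +37.9408)
  i=3: -5.0376·-2.3713 − -2.7340·1.1972 = +15.2187 (running +53.1594)
  i=4: -2.7340·-2.8263 − 0.0164·-2.3713 = +7.7659 (running +60.9253)
  i=5: 0.0164·-0.5502 − 3.9305·-2.8263 = +11.0998 (running +72.0252)
  i=6: 3.9305·1.0585 − 3.2540·-0.5502 = +5.9508 (running +77.9760)
Area = |Σ|/2 = |77.9760|/2 = 38.9880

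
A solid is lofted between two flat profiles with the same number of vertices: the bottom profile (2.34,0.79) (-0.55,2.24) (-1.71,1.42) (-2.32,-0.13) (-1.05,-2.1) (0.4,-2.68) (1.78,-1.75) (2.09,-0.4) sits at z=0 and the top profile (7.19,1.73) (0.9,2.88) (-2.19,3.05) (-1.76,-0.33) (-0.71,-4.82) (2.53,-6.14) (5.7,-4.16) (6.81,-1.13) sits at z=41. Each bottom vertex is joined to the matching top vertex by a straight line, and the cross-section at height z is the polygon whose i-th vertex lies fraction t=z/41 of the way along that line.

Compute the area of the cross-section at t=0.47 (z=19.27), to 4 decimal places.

Area at t=0.47: 33.5272

Cross-section at t=0.47: each vertex is (1-t)·p0[i] + t·p1[i].
  v1: (1-0.47)·(2.34,0.79) + 0.47·(7.19,1.73) = (4.6195,1.2318)
  v2: (1-0.47)·(-0.55,2.24) + 0.47·(0.9,2.88) = (0.1315,2.5408)
  v3: (1-0.47)·(-1.71,1.42) + 0.47·(-2.19,3.05) = (-1.9356,2.1861)
  v4: (1-0.47)·(-2.32,-0.13) + 0.47·(-1.76,-0.33) = (-2.0568,-0.2240)
  v5: (1-0.47)·(-1.05,-2.1) + 0.47·(-0.71,-4.82) = (-0.8902,-3.3784)
  v6: (1-0.47)·(0.4,-2.68) + 0.47·(2.53,-6.14) = (1.4011,-4.3062)
  v7: (1-0.47)·(1.78,-1.75) + 0.47·(5.7,-4.16) = (3.6224,-2.8827)
  v8: (1-0.47)·(2.09,-0.4) + 0.47·(6.81,-1.13) = (4.3084,-0.7431)
Shoelace sum Σ(x_i·y_{i+1} − x_{i+1}·y_i):
  i=1: 4.6195·2.5408 − 0.1315·1.2318 = +11.5752 (running +11.5752)
  i=2: 0.1315·2.1861 − -1.9356·2.5408 = +5.2054 (running +16.7807)
  i=3: -1.9356·-0.2240 − -2.0568·2.1861 = +4.9299 (running +21.7106)
  i=4: -2.0568·-3.3784 − -0.8902·-0.2240 = +6.7493 (running +28.4599)
  i=5: -0.8902·-4.3062 − 1.4011·-3.3784 = +8.5669 (running +37.0268)
  i=6: 1.4011·-2.8827 − 3.6224·-4.3062 = +11.5598 (running +48.5866)
  i=7: 3.6224·-0.7431 − 4.3084·-2.8827 = +9.7280 (running +58.3146)
  i=8: 4.3084·1.2318 − 4.6195·-0.7431 = +8.7398 (running +67.0545)
Area = |Σ|/2 = |67.0545|/2 = 33.5272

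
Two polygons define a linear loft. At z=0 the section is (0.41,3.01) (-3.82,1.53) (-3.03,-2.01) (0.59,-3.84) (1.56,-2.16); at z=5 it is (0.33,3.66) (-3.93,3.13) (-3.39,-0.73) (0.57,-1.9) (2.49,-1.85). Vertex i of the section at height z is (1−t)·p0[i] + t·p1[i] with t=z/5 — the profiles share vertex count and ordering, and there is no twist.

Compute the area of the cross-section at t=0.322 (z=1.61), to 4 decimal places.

Area at t=0.322: 24.1969

Cross-section at t=0.322: each vertex is (1-t)·p0[i] + t·p1[i].
  v1: (1-0.322)·(0.41,3.01) + 0.322·(0.33,3.66) = (0.3842,3.2193)
  v2: (1-0.322)·(-3.82,1.53) + 0.322·(-3.93,3.13) = (-3.8554,2.0452)
  v3: (1-0.322)·(-3.03,-2.01) + 0.322·(-3.39,-0.73) = (-3.1459,-1.5978)
  v4: (1-0.322)·(0.59,-3.84) + 0.322·(0.57,-1.9) = (0.5836,-3.2153)
  v5: (1-0.322)·(1.56,-2.16) + 0.322·(2.49,-1.85) = (1.8595,-2.0602)
Shoelace sum Σ(x_i·y_{i+1} − x_{i+1}·y_i):
  i=1: 0.3842·2.0452 − -3.8554·3.2193 = +13.1976 (running +13.1976)
  i=2: -3.8554·-1.5978 − -3.1459·2.0452 = +12.5944 (running +25.7920)
  i=3: -3.1459·-3.2153 − 0.5836·-1.5978 = +11.0476 (running +36.8396)
  i=4: 0.5836·-2.0602 − 1.8595·-3.2153 = +4.7765 (running +41.6161)
  i=5: 1.8595·3.2193 − 0.3842·-2.0602 = +6.7778 (running +48.3938)
Area = |Σ|/2 = |48.3938|/2 = 24.1969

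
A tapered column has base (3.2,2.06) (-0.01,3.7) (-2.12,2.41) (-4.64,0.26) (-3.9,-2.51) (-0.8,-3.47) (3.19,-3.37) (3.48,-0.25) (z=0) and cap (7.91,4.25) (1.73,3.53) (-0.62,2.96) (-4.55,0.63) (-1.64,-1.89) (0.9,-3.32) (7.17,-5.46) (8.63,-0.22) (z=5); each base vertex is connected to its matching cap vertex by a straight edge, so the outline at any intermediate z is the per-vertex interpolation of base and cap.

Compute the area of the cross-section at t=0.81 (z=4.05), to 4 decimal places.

Area at t=0.81: 72.2801

Cross-section at t=0.81: each vertex is (1-t)·p0[i] + t·p1[i].
  v1: (1-0.81)·(3.2,2.06) + 0.81·(7.91,4.25) = (7.0151,3.8339)
  v2: (1-0.81)·(-0.01,3.7) + 0.81·(1.73,3.53) = (1.3994,3.5623)
  v3: (1-0.81)·(-2.12,2.41) + 0.81·(-0.62,2.96) = (-0.9050,2.8555)
  v4: (1-0.81)·(-4.64,0.26) + 0.81·(-4.55,0.63) = (-4.5671,0.5597)
  v5: (1-0.81)·(-3.9,-2.51) + 0.81·(-1.64,-1.89) = (-2.0694,-2.0078)
  v6: (1-0.81)·(-0.8,-3.47) + 0.81·(0.9,-3.32) = (0.5770,-3.3485)
  v7: (1-0.81)·(3.19,-3.37) + 0.81·(7.17,-5.46) = (6.4138,-5.0629)
  v8: (1-0.81)·(3.48,-0.25) + 0.81·(8.63,-0.22) = (7.6515,-0.2257)
Shoelace sum Σ(x_i·y_{i+1} − x_{i+1}·y_i):
  i=1: 7.0151·3.5623 − 1.3994·3.8339 = +19.6247 (running +19.6247)
  i=2: 1.3994·2.8555 − -0.9050·3.5623 = +7.2199 (running +26.8446)
  i=3: -0.9050·0.5597 − -4.5671·2.8555 = +12.5348 (running +39.3794)
  i=4: -4.5671·-2.0078 − -2.0694·0.5597 = +10.3281 (running +49.7075)
  i=5: -2.0694·-3.3485 − 0.5770·-2.0078 = +8.0879 (running +57.7954)
  i=6: 0.5770·-5.0629 − 6.4138·-3.3485 = +18.5553 (running +76.3507)
  i=7: 6.4138·-0.2257 − 7.6515·-5.0629 = +37.2912 (running +113.6419)
  i=8: 7.6515·3.8339 − 7.0151·-0.2257 = +30.9184 (running +144.5603)
Area = |Σ|/2 = |144.5603|/2 = 72.2801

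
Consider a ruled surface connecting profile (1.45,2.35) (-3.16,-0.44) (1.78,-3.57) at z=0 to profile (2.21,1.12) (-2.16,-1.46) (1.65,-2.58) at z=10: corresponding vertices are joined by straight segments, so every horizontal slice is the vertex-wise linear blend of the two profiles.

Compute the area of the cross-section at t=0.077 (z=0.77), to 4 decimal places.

Area at t=0.077: 13.5611

Cross-section at t=0.077: each vertex is (1-t)·p0[i] + t·p1[i].
  v1: (1-0.077)·(1.45,2.35) + 0.077·(2.21,1.12) = (1.5085,2.2553)
  v2: (1-0.077)·(-3.16,-0.44) + 0.077·(-2.16,-1.46) = (-3.0830,-0.5185)
  v3: (1-0.077)·(1.78,-3.57) + 0.077·(1.65,-2.58) = (1.7700,-3.4938)
Shoelace sum Σ(x_i·y_{i+1} − x_{i+1}·y_i):
  i=1: 1.5085·-0.5185 − -3.0830·2.2553 = +6.1708 (running +6.1708)
  i=2: -3.0830·-3.4938 − 1.7700·-0.5185 = +11.6891 (running +17.8599)
  i=3: 1.7700·2.2553 − 1.5085·-3.4938 = +9.2623 (running +27.1222)
Area = |Σ|/2 = |27.1222|/2 = 13.5611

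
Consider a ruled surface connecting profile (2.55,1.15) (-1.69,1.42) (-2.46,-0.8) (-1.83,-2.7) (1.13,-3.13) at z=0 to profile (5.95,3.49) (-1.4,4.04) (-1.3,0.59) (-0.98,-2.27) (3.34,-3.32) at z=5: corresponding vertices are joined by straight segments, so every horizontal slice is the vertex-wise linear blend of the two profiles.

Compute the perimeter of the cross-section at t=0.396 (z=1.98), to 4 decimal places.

Cross-section at t=0.396: each vertex is (1-t)·p0[i] + t·p1[i].
  v1: (1-0.396)·(2.55,1.15) + 0.396·(5.95,3.49) = (3.8964,2.0766)
  v2: (1-0.396)·(-1.69,1.42) + 0.396·(-1.4,4.04) = (-1.5752,2.4575)
  v3: (1-0.396)·(-2.46,-0.8) + 0.396·(-1.3,0.59) = (-2.0006,-0.2496)
  v4: (1-0.396)·(-1.83,-2.7) + 0.396·(-0.98,-2.27) = (-1.4934,-2.5297)
  v5: (1-0.396)·(1.13,-3.13) + 0.396·(3.34,-3.32) = (2.0052,-3.2052)
Perimeter = Σ |v_{i+1} − v_i|:
  edge 1→2: √(-5.4716² + 0.3809²) = 5.4848 (running 5.4848)
  edge 2→3: √(-0.4255² + -2.7071²) = 2.7403 (running 8.2251)
  edge 3→4: √(0.5072² + -2.2802²) = 2.3359 (running 10.5610)
  edge 4→5: √(3.4986² + -0.6755²) = 3.5632 (running 14.1242)
  edge 5→1: √(1.8912² + 5.2819²) = 5.6103 (running 19.7345)
Perimeter = 19.7345

Perimeter at t=0.396: 19.7345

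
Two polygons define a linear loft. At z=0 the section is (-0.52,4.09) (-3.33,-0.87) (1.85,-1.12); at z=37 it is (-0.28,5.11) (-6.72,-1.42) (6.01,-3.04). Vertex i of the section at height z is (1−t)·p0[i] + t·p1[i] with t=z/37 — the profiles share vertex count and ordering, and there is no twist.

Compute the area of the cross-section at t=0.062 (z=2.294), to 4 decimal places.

Area at t=0.062: 14.7905

Cross-section at t=0.062: each vertex is (1-t)·p0[i] + t·p1[i].
  v1: (1-0.062)·(-0.52,4.09) + 0.062·(-0.28,5.11) = (-0.5051,4.1532)
  v2: (1-0.062)·(-3.33,-0.87) + 0.062·(-6.72,-1.42) = (-3.5402,-0.9041)
  v3: (1-0.062)·(1.85,-1.12) + 0.062·(6.01,-3.04) = (2.1079,-1.2390)
Shoelace sum Σ(x_i·y_{i+1} − x_{i+1}·y_i):
  i=1: -0.5051·-0.9041 − -3.5402·4.1532 = +15.1599 (running +15.1599)
  i=2: -3.5402·-1.2390 − 2.1079·-0.9041 = +6.2922 (running +21.4521)
  i=3: 2.1079·4.1532 − -0.5051·-1.2390 = +8.1288 (running +29.5809)
Area = |Σ|/2 = |29.5809|/2 = 14.7905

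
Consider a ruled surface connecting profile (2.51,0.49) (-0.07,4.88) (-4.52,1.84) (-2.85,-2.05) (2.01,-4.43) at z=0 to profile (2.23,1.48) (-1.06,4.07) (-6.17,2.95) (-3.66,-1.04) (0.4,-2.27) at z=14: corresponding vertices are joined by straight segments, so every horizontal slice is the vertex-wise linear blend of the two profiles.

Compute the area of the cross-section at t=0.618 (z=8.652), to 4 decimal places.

Cross-section at t=0.618: each vertex is (1-t)·p0[i] + t·p1[i].
  v1: (1-0.618)·(2.51,0.49) + 0.618·(2.23,1.48) = (2.3370,1.1018)
  v2: (1-0.618)·(-0.07,4.88) + 0.618·(-1.06,4.07) = (-0.6818,4.3794)
  v3: (1-0.618)·(-4.52,1.84) + 0.618·(-6.17,2.95) = (-5.5397,2.5260)
  v4: (1-0.618)·(-2.85,-2.05) + 0.618·(-3.66,-1.04) = (-3.3506,-1.4258)
  v5: (1-0.618)·(2.01,-4.43) + 0.618·(0.4,-2.27) = (1.0150,-3.0951)
Shoelace sum Σ(x_i·y_{i+1} − x_{i+1}·y_i):
  i=1: 2.3370·4.3794 − -0.6818·1.1018 = +10.9858 (running +10.9858)
  i=2: -0.6818·2.5260 − -5.5397·4.3794 = +22.5384 (running +33.5242)
  i=3: -5.5397·-1.4258 − -3.3506·2.5260 = +16.3621 (running +49.8863)
  i=4: -3.3506·-3.0951 − 1.0150·-1.4258 = +11.8177 (running +61.7040)
  i=5: 1.0150·1.1018 − 2.3370·-3.0951 = +8.3515 (running +70.0555)
Area = |Σ|/2 = |70.0555|/2 = 35.0278

Area at t=0.618: 35.0278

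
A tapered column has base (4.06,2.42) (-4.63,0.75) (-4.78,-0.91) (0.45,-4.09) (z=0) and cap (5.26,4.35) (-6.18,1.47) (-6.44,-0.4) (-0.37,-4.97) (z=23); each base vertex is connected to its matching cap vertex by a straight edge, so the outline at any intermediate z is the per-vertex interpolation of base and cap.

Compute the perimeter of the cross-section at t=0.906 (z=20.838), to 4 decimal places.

Perimeter at t=0.906: 31.4064

Cross-section at t=0.906: each vertex is (1-t)·p0[i] + t·p1[i].
  v1: (1-0.906)·(4.06,2.42) + 0.906·(5.26,4.35) = (5.1472,4.1686)
  v2: (1-0.906)·(-4.63,0.75) + 0.906·(-6.18,1.47) = (-6.0343,1.4023)
  v3: (1-0.906)·(-4.78,-0.91) + 0.906·(-6.44,-0.4) = (-6.2840,-0.4479)
  v4: (1-0.906)·(0.45,-4.09) + 0.906·(-0.37,-4.97) = (-0.2929,-4.8873)
Perimeter = Σ |v_{i+1} − v_i|:
  edge 1→2: √(-11.1815² + -2.7663²) = 11.5186 (running 11.5186)
  edge 2→3: √(-0.2497² + -1.8503²) = 1.8670 (running 13.3856)
  edge 3→4: √(5.9910² + -4.4393²) = 7.4566 (running 20.8422)
  edge 4→1: √(5.4401² + 9.0559²) = 10.5643 (running 31.4064)
Perimeter = 31.4064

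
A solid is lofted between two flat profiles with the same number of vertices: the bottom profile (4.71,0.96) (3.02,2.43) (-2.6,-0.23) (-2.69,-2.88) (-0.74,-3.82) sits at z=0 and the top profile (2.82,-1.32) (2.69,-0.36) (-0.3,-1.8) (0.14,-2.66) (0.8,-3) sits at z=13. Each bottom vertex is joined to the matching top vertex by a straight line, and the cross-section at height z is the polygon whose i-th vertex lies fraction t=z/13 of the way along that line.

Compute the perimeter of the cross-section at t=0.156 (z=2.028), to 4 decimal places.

Perimeter at t=0.156: 18.6136

Cross-section at t=0.156: each vertex is (1-t)·p0[i] + t·p1[i].
  v1: (1-0.156)·(4.71,0.96) + 0.156·(2.82,-1.32) = (4.4152,0.6043)
  v2: (1-0.156)·(3.02,2.43) + 0.156·(2.69,-0.36) = (2.9685,1.9948)
  v3: (1-0.156)·(-2.6,-0.23) + 0.156·(-0.3,-1.8) = (-2.2412,-0.4749)
  v4: (1-0.156)·(-2.69,-2.88) + 0.156·(0.14,-2.66) = (-2.2485,-2.8457)
  v5: (1-0.156)·(-0.74,-3.82) + 0.156·(0.8,-3) = (-0.4998,-3.6921)
Perimeter = Σ |v_{i+1} − v_i|:
  edge 1→2: √(-1.4466² + 1.3904²) = 2.0065 (running 2.0065)
  edge 2→3: √(-5.2097² + -2.4697²) = 5.7655 (running 7.7720)
  edge 3→4: √(-0.0073² + -2.3708²) = 2.3708 (running 10.1427)
  edge 4→5: √(1.7488² + -0.8464²) = 1.9428 (running 12.0856)
  edge 5→1: √(4.9149² + 4.2964²) = 6.5281 (running 18.6136)
Perimeter = 18.6136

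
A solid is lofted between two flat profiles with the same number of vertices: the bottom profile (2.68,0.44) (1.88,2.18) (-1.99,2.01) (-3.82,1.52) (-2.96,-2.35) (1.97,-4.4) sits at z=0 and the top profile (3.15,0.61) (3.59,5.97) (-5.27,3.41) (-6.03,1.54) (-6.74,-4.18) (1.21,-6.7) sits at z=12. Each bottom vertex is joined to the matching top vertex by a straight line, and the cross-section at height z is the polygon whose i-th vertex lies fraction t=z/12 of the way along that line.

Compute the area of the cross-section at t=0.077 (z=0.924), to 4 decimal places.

Area at t=0.077: 34.2351

Cross-section at t=0.077: each vertex is (1-t)·p0[i] + t·p1[i].
  v1: (1-0.077)·(2.68,0.44) + 0.077·(3.15,0.61) = (2.7162,0.4531)
  v2: (1-0.077)·(1.88,2.18) + 0.077·(3.59,5.97) = (2.0117,2.4718)
  v3: (1-0.077)·(-1.99,2.01) + 0.077·(-5.27,3.41) = (-2.2426,2.1178)
  v4: (1-0.077)·(-3.82,1.52) + 0.077·(-6.03,1.54) = (-3.9902,1.5215)
  v5: (1-0.077)·(-2.96,-2.35) + 0.077·(-6.74,-4.18) = (-3.2511,-2.4909)
  v6: (1-0.077)·(1.97,-4.4) + 0.077·(1.21,-6.7) = (1.9115,-4.5771)
Shoelace sum Σ(x_i·y_{i+1} − x_{i+1}·y_i):
  i=1: 2.7162·2.4718 − 2.0117·0.4531 = +5.8025 (running +5.8025)
  i=2: 2.0117·2.1178 − -2.2426·2.4718 = +9.8035 (running +15.6060)
  i=3: -2.2426·1.5215 − -3.9902·2.1178 = +5.0382 (running +20.6443)
  i=4: -3.9902·-2.4909 − -3.2511·1.5215 = +14.8858 (running +35.5300)
  i=5: -3.2511·-4.5771 − 1.9115·-2.4909 = +19.6418 (running +55.1718)
  i=6: 1.9115·0.4531 − 2.7162·-4.5771 = +13.2983 (running +68.4701)
Area = |Σ|/2 = |68.4701|/2 = 34.2351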